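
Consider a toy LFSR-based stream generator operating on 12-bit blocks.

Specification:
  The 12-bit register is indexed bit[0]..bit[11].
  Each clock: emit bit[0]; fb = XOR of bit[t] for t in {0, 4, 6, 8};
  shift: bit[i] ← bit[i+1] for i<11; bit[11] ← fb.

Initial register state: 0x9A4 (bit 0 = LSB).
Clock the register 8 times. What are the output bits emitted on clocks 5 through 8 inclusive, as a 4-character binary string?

0101

reg_0 = 0x9A4
clock 1: out=0, reg = 0xCD2
clock 2: out=0, reg = 0x669
clock 3: out=1, reg = 0x334
clock 4: out=0, reg = 0x19A
clock 5: out=0, reg = 0x0CD
clock 6: out=1, reg = 0x066
clock 7: out=0, reg = 0x833
clock 8: out=1, reg = 0x419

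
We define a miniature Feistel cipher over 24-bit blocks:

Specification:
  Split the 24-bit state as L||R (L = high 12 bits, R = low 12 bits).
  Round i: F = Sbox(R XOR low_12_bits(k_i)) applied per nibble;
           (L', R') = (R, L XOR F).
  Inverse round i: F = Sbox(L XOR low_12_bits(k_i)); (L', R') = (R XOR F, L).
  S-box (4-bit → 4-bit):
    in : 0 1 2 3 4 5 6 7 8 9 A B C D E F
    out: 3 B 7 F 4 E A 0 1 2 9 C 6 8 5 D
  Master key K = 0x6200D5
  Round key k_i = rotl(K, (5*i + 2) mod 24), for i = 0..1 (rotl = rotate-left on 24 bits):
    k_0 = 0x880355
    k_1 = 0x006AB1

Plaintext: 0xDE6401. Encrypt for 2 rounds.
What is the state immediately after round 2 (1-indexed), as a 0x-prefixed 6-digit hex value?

0xD024CE

s_0 = plaintext = 0xDE6401
s_1 = Round(s_0, k_0) = 0x401D02
s_2 = Round(s_1, k_1) = 0xD024CE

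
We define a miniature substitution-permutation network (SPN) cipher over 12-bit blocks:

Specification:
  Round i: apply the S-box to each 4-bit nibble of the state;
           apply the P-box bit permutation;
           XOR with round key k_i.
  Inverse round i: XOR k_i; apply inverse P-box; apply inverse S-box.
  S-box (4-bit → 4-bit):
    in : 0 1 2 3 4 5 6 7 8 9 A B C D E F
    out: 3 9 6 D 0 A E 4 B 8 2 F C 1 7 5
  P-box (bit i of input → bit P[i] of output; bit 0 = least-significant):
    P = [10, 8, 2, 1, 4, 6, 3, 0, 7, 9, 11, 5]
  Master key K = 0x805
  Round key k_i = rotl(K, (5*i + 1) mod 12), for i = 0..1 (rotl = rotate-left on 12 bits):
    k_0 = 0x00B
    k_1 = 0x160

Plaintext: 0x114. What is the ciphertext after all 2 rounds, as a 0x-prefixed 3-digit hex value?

0x2B9

s_0 = plaintext = 0x114
s_1 = Round(s_0, k_0) = 0x0BA
s_2 = Round(s_1, k_1) = 0x2B9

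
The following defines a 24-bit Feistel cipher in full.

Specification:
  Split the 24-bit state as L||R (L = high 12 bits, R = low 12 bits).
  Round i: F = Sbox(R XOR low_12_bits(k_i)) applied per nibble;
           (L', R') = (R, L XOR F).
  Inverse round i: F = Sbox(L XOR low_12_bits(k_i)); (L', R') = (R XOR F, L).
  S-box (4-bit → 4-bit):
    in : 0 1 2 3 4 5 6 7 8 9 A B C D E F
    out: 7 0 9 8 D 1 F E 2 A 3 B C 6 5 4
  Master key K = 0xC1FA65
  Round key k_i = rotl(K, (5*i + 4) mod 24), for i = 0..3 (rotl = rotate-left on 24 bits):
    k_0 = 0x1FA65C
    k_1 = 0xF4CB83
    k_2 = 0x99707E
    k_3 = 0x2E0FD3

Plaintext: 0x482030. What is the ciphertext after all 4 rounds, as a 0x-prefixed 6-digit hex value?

s_0 = plaintext = 0x482030
s_1 = Round(s_0, k_0) = 0x030B7E
s_2 = Round(s_1, k_1) = 0xB7E776
s_3 = Round(s_2, k_2) = 0x77650C
s_4 = Round(s_3, k_3) = 0x50C412

0x50C412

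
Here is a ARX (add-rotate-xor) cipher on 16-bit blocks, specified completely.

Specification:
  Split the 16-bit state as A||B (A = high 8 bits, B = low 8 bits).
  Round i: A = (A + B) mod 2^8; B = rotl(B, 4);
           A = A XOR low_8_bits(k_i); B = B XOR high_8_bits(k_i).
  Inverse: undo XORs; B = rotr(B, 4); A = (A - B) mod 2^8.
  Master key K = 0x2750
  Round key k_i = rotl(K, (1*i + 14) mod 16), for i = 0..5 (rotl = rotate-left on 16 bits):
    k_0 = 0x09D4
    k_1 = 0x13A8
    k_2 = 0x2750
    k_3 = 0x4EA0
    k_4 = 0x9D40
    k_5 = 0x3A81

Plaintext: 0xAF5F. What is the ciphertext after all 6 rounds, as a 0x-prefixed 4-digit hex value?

s_0 = plaintext = 0xAF5F
s_1 = Round(s_0, k_0) = 0xDAFC
s_2 = Round(s_1, k_1) = 0x7EDC
s_3 = Round(s_2, k_2) = 0x0AEA
s_4 = Round(s_3, k_3) = 0x54E0
s_5 = Round(s_4, k_4) = 0x7493
s_6 = Round(s_5, k_5) = 0x8603

0x8603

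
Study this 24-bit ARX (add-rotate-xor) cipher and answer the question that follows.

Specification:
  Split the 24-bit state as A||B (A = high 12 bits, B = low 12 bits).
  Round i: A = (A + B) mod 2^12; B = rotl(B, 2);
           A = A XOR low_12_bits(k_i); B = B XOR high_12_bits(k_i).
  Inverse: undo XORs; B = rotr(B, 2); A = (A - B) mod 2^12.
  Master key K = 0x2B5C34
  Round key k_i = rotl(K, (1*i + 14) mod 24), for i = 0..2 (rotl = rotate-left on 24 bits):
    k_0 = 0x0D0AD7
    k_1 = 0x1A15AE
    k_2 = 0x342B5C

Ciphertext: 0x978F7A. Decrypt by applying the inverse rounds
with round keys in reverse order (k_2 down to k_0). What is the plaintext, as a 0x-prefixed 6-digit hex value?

0x5BCF1E

s_0 = ciphertext = 0x978F7A
s_1 = InvRound(s_0, k_2) = 0xF1630E
s_2 = InvRound(s_1, k_1) = 0xE0DCAB
s_3 = InvRound(s_2, k_0) = 0x5BCF1E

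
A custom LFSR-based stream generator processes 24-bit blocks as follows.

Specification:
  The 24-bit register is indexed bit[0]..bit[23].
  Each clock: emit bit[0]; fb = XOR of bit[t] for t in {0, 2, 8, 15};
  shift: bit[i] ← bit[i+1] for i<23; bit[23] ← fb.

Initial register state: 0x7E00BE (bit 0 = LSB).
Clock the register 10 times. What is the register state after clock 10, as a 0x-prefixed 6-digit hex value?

reg_0 = 0x7E00BE
clock 1: out=0, reg = 0xBF005F
clock 2: out=1, reg = 0x5F802F
clock 3: out=1, reg = 0xAFC017
clock 4: out=1, reg = 0xD7E00B
clock 5: out=1, reg = 0x6BF005
clock 6: out=1, reg = 0xB5F802
clock 7: out=0, reg = 0xDAFC01
clock 8: out=1, reg = 0x6D7E00
clock 9: out=0, reg = 0x36BF00
clock 10: out=0, reg = 0x1B5F80

0x1B5F80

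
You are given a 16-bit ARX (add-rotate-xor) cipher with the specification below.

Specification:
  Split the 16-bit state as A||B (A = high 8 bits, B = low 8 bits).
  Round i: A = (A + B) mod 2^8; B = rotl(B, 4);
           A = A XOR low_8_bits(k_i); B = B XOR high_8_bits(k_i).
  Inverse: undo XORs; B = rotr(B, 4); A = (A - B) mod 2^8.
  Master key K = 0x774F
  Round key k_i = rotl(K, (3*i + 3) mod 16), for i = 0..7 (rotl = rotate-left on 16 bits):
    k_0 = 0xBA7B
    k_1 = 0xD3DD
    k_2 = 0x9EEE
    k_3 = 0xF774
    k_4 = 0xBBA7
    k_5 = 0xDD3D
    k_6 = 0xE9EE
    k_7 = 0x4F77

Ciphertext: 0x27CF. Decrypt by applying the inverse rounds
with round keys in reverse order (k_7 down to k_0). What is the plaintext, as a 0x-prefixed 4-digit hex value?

s_0 = ciphertext = 0x27CF
s_1 = InvRound(s_0, k_7) = 0x4808
s_2 = InvRound(s_1, k_6) = 0x881E
s_3 = InvRound(s_2, k_5) = 0x793C
s_4 = InvRound(s_3, k_4) = 0x6678
s_5 = InvRound(s_4, k_3) = 0x1AF8
s_6 = InvRound(s_5, k_2) = 0x8E66
s_7 = InvRound(s_6, k_1) = 0xF85B
s_8 = InvRound(s_7, k_0) = 0x651E

0x651E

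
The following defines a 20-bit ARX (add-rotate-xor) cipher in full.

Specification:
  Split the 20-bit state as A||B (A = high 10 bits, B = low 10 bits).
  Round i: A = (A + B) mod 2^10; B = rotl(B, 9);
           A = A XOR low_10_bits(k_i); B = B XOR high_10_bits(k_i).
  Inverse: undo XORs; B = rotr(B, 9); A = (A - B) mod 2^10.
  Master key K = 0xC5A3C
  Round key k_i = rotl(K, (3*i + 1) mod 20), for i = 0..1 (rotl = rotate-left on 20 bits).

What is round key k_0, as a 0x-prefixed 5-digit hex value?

0x8B479

K = 0xC5A3C
k_0 = rotl(K, (3*0+1) mod 20) = rotl(K, 1) = 0x8B479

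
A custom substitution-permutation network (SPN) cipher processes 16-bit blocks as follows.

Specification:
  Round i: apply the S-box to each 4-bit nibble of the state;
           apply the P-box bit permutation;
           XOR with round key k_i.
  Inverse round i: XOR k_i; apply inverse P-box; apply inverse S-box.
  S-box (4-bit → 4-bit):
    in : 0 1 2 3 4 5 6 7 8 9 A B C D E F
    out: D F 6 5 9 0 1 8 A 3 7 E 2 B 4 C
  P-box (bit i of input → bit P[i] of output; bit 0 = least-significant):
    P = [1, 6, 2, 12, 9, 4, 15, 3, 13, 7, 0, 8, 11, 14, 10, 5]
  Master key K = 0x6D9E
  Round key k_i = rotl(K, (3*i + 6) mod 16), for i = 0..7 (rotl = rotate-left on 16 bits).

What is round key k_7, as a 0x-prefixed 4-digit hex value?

0xF36C

K = 0x6D9E
k_0 = rotl(K, (3*0+6) mod 16) = rotl(K, 6) = 0x679B
k_1 = rotl(K, (3*1+6) mod 16) = rotl(K, 9) = 0x3CDB
k_2 = rotl(K, (3*2+6) mod 16) = rotl(K, 12) = 0xE6D9
k_3 = rotl(K, (3*3+6) mod 16) = rotl(K, 15) = 0x36CF
k_4 = rotl(K, (3*4+6) mod 16) = rotl(K, 2) = 0xB679
k_5 = rotl(K, (3*5+6) mod 16) = rotl(K, 5) = 0xB3CD
k_6 = rotl(K, (3*6+6) mod 16) = rotl(K, 8) = 0x9E6D
k_7 = rotl(K, (3*7+6) mod 16) = rotl(K, 11) = 0xF36C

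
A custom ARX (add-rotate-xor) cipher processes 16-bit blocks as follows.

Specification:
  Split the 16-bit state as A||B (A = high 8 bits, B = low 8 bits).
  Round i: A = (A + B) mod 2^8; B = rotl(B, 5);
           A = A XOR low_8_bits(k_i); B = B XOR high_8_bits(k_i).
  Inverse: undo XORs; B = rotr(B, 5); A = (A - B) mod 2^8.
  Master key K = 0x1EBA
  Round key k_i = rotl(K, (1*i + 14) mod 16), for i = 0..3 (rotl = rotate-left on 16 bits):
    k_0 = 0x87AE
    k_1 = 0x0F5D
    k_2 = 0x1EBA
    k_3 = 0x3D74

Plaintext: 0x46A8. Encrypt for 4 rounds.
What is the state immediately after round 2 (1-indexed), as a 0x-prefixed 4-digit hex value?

s_0 = plaintext = 0x46A8
s_1 = Round(s_0, k_0) = 0x4092
s_2 = Round(s_1, k_1) = 0x8F5D
s_3 = Round(s_2, k_2) = 0x56B5
s_4 = Round(s_3, k_3) = 0x7F8B

0x8F5D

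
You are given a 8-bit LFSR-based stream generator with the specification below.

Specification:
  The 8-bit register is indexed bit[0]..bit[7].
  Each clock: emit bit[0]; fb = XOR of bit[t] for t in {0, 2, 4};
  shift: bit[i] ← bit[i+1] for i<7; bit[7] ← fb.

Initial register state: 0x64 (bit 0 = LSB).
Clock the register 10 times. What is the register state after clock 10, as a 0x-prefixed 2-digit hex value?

reg_0 = 0x64
clock 1: out=0, reg = 0xB2
clock 2: out=0, reg = 0xD9
clock 3: out=1, reg = 0x6C
clock 4: out=0, reg = 0xB6
clock 5: out=0, reg = 0x5B
clock 6: out=1, reg = 0x2D
clock 7: out=1, reg = 0x16
clock 8: out=0, reg = 0x0B
clock 9: out=1, reg = 0x85
clock 10: out=1, reg = 0x42

0x42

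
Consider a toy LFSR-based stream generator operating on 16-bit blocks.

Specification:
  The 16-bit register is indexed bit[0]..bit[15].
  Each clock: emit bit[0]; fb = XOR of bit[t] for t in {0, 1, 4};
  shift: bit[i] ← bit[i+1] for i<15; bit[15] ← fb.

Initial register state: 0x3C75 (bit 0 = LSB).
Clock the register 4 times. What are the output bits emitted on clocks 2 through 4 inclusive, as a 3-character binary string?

reg_0 = 0x3C75
clock 1: out=1, reg = 0x1E3A
clock 2: out=0, reg = 0x0F1D
clock 3: out=1, reg = 0x078E
clock 4: out=0, reg = 0x83C7

010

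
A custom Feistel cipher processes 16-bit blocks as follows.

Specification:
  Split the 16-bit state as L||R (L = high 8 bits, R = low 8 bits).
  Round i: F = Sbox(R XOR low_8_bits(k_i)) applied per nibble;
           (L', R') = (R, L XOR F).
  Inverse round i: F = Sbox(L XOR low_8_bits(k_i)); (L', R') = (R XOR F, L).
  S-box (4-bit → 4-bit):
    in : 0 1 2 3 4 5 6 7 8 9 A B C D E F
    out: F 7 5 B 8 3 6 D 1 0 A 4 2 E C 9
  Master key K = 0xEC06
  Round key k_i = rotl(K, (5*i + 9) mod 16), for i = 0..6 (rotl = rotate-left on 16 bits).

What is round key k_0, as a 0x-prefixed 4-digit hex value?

K = 0xEC06
k_0 = rotl(K, (5*0+9) mod 16) = rotl(K, 9) = 0x0DD8

0x0DD8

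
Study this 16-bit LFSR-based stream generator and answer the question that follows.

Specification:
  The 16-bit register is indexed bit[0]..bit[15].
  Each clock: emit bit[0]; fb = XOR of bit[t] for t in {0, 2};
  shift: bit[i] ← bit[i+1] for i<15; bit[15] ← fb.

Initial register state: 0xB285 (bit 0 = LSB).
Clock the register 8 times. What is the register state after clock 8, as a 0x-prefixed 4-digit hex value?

reg_0 = 0xB285
clock 1: out=1, reg = 0x5942
clock 2: out=0, reg = 0x2CA1
clock 3: out=1, reg = 0x9650
clock 4: out=0, reg = 0x4B28
clock 5: out=0, reg = 0x2594
clock 6: out=0, reg = 0x92CA
clock 7: out=0, reg = 0x4965
clock 8: out=1, reg = 0x24B2

0x24B2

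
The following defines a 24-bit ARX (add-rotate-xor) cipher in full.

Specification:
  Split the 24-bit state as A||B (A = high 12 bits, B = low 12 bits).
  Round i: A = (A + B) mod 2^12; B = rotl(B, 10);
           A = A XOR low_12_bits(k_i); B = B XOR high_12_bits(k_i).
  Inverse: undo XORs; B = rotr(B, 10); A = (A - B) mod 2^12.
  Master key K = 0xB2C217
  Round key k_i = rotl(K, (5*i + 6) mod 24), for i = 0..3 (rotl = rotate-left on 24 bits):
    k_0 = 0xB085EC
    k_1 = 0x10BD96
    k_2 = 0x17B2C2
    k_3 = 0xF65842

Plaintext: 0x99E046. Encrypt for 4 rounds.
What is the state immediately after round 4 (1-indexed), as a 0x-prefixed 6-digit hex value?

0x60CE67

s_0 = plaintext = 0x99E046
s_1 = Round(s_0, k_0) = 0xC08319
s_2 = Round(s_1, k_1) = 0x2B75CD
s_3 = Round(s_2, k_2) = 0xA46408
s_4 = Round(s_3, k_3) = 0x60CE67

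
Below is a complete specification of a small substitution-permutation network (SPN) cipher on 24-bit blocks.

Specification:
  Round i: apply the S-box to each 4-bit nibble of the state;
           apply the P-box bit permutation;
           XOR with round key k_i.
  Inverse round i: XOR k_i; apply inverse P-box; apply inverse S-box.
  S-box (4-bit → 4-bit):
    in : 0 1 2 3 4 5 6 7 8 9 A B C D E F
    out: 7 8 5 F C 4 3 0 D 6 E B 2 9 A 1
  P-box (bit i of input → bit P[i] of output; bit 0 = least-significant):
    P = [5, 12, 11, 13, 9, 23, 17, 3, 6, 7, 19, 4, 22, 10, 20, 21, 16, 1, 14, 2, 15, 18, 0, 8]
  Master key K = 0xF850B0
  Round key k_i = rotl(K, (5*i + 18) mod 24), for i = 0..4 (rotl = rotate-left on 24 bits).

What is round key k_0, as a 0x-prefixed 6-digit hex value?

0xC3E142

K = 0xF850B0
k_0 = rotl(K, (5*0+18) mod 24) = rotl(K, 18) = 0xC3E142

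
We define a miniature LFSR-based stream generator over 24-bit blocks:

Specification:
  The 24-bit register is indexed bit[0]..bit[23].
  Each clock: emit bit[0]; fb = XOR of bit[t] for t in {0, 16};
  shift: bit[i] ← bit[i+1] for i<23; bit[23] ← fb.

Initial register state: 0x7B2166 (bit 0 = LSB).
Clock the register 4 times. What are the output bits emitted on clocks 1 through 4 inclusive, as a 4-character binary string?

0110

reg_0 = 0x7B2166
clock 1: out=0, reg = 0xBD90B3
clock 2: out=1, reg = 0x5EC859
clock 3: out=1, reg = 0xAF642C
clock 4: out=0, reg = 0xD7B216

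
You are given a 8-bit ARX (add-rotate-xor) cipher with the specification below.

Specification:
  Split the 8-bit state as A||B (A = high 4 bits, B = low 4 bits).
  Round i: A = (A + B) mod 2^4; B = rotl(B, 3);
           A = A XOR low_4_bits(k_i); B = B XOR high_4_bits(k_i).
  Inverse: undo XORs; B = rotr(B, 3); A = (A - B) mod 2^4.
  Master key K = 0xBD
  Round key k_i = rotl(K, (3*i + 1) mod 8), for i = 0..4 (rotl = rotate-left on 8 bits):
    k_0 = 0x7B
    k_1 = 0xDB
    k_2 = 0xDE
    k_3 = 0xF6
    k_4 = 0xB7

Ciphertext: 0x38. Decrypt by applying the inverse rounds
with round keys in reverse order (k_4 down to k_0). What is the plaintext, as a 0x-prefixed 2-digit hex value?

0x0E

s_0 = ciphertext = 0x38
s_1 = InvRound(s_0, k_4) = 0xE6
s_2 = InvRound(s_1, k_3) = 0x53
s_3 = InvRound(s_2, k_2) = 0xED
s_4 = InvRound(s_3, k_1) = 0x50
s_5 = InvRound(s_4, k_0) = 0x0E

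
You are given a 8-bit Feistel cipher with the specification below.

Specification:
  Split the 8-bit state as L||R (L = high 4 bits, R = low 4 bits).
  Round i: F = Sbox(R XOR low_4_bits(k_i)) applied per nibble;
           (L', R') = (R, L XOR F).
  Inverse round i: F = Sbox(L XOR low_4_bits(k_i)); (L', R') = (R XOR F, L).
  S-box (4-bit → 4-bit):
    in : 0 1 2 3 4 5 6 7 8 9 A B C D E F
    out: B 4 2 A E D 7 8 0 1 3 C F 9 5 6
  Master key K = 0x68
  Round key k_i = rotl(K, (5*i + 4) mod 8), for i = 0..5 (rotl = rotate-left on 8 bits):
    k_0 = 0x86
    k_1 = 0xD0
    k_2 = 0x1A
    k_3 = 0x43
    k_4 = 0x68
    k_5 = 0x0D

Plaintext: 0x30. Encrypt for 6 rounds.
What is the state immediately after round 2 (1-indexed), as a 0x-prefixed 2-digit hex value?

0x4E

s_0 = plaintext = 0x30
s_1 = Round(s_0, k_0) = 0x04
s_2 = Round(s_1, k_1) = 0x4E
s_3 = Round(s_2, k_2) = 0xEA
s_4 = Round(s_3, k_3) = 0xAF
s_5 = Round(s_4, k_4) = 0xF2
s_6 = Round(s_5, k_5) = 0x29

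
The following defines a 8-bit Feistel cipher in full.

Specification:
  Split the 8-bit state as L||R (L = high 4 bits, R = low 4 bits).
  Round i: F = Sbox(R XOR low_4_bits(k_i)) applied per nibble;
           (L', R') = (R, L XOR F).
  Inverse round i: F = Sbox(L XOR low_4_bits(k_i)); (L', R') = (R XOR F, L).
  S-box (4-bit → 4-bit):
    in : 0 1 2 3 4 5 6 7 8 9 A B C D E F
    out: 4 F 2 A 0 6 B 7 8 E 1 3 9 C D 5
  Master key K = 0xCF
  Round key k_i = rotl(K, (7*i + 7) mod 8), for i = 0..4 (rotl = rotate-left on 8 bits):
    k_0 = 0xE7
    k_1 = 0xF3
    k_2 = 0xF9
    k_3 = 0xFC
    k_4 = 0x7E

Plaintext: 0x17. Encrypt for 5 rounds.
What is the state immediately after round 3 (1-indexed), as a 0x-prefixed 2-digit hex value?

0xC3

s_0 = plaintext = 0x17
s_1 = Round(s_0, k_0) = 0x75
s_2 = Round(s_1, k_1) = 0x5C
s_3 = Round(s_2, k_2) = 0xC3
s_4 = Round(s_3, k_3) = 0x39
s_5 = Round(s_4, k_4) = 0x94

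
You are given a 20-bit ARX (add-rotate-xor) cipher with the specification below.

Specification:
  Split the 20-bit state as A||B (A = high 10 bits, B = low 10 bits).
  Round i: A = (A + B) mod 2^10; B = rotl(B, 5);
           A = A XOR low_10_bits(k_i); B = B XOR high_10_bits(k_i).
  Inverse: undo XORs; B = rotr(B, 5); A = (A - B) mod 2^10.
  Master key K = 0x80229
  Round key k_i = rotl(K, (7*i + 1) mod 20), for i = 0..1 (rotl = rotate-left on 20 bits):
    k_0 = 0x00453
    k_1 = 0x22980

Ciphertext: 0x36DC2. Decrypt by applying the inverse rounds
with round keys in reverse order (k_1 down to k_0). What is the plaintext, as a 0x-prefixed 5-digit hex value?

0xA6968

s_0 = ciphertext = 0x36DC2
s_1 = InvRound(s_0, k_1) = 0x1450A
s_2 = InvRound(s_1, k_0) = 0xA6968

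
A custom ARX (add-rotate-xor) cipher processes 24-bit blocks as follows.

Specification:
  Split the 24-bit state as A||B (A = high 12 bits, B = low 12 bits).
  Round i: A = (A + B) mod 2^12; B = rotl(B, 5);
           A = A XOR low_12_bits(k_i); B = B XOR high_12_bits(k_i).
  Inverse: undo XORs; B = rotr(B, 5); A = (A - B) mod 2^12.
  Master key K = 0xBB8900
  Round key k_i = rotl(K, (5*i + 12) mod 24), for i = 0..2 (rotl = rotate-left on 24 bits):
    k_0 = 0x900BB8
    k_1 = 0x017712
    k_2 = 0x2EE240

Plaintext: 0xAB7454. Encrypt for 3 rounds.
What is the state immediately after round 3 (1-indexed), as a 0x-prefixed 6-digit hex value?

s_0 = plaintext = 0xAB7454
s_1 = Round(s_0, k_0) = 0x4B3388
s_2 = Round(s_1, k_1) = 0xF29110
s_3 = Round(s_2, k_2) = 0x2790EC

0x2790EC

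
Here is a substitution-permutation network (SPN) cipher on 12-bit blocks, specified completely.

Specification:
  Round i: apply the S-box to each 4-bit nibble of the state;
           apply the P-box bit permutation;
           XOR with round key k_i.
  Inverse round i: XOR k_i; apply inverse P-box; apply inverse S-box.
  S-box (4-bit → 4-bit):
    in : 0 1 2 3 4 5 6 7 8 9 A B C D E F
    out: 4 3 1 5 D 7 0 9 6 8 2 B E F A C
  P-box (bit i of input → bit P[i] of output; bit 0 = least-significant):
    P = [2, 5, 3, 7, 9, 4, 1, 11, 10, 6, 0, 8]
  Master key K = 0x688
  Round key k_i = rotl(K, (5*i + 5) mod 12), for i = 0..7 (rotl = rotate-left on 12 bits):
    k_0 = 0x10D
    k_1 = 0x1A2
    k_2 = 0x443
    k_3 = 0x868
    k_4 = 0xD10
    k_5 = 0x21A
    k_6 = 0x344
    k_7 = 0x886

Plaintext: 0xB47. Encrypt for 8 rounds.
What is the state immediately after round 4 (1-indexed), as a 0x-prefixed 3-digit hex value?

0x0C0

s_0 = plaintext = 0xB47
s_1 = Round(s_0, k_0) = 0xECB
s_2 = Round(s_1, k_1) = 0x854
s_3 = Round(s_2, k_2) = 0x69C
s_4 = Round(s_3, k_3) = 0x0C0
s_5 = Round(s_4, k_4) = 0x50B
s_6 = Round(s_5, k_5) = 0x6FD
s_7 = Round(s_6, k_6) = 0xBEA
s_8 = Round(s_7, k_7) = 0x5F6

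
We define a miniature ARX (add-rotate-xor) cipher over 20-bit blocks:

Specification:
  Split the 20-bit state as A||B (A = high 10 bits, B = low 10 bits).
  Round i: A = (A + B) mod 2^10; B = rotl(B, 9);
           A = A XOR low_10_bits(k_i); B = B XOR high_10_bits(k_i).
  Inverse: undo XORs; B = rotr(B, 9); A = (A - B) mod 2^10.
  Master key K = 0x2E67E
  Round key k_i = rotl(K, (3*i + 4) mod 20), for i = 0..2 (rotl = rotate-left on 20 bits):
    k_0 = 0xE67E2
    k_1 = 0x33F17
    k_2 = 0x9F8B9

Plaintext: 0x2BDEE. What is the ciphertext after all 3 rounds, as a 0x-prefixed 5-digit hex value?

0x72EC2

s_0 = plaintext = 0x2BDEE
s_1 = Round(s_0, k_0) = 0x5FF6E
s_2 = Round(s_1, k_1) = 0xFE978
s_3 = Round(s_2, k_2) = 0x72EC2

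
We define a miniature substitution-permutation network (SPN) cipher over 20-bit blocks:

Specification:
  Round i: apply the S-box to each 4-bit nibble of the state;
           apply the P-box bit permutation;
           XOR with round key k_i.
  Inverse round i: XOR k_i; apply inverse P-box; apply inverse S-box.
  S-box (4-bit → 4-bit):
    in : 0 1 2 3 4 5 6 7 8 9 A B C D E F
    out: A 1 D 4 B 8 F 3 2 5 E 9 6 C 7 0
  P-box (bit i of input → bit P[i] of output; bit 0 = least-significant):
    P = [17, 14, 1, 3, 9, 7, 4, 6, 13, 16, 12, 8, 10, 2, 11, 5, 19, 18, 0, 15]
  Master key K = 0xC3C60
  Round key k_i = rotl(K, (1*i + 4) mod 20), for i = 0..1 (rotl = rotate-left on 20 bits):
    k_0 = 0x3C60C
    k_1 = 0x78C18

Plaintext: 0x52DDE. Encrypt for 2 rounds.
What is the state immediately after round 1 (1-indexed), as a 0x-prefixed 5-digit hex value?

s_0 = plaintext = 0x52DDE
s_1 = Round(s_0, k_0) = 0x11B7E
s_2 = Round(s_1, k_1) = 0xDEB9A

0x11B7E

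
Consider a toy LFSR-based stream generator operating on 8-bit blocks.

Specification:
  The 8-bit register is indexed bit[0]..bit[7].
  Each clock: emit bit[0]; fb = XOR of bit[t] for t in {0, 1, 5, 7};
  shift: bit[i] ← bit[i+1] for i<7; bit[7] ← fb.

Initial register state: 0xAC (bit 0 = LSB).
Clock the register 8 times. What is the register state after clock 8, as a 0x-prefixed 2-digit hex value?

reg_0 = 0xAC
clock 1: out=0, reg = 0x56
clock 2: out=0, reg = 0xAB
clock 3: out=1, reg = 0x55
clock 4: out=1, reg = 0xAA
clock 5: out=0, reg = 0xD5
clock 6: out=1, reg = 0x6A
clock 7: out=0, reg = 0x35
clock 8: out=1, reg = 0x1A

0x1A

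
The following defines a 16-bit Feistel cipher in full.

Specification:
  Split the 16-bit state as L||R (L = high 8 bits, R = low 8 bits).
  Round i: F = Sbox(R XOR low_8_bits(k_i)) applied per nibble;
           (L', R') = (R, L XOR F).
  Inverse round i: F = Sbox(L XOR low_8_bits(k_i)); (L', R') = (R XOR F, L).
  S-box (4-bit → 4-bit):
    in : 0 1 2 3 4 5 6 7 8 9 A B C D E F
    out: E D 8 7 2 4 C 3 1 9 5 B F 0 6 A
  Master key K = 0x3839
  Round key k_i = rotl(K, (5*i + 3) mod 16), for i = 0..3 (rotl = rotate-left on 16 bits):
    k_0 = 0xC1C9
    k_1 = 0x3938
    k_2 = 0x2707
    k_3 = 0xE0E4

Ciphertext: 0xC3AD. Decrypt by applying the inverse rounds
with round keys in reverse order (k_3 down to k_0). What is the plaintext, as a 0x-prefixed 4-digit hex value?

s_0 = ciphertext = 0xC3AD
s_1 = InvRound(s_0, k_3) = 0x2EC3
s_2 = InvRound(s_1, k_2) = 0x4A2E
s_3 = InvRound(s_2, k_1) = 0x164A
s_4 = InvRound(s_3, k_0) = 0x4016

0x4016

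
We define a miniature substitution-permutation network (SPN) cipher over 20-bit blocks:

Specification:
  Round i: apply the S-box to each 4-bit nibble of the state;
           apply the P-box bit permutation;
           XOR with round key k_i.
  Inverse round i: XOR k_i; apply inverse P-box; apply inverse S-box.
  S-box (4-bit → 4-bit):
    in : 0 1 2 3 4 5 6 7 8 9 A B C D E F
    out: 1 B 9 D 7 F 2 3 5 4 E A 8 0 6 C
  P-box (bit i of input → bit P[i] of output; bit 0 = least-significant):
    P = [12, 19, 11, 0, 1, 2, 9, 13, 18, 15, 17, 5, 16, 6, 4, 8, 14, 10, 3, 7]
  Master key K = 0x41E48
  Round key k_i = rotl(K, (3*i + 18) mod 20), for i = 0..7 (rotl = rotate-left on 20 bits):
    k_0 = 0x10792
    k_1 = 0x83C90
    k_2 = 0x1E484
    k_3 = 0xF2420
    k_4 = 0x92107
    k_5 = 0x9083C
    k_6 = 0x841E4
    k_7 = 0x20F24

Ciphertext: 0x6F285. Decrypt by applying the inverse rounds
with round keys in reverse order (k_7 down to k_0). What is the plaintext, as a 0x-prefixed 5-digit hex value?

0xAD88D

s_0 = ciphertext = 0x6F285
s_1 = InvRound(s_0, k_7) = 0x1C1C3
s_2 = InvRound(s_1, k_6) = 0xD0B7B
s_3 = InvRound(s_2, k_5) = 0xDB04C
s_4 = InvRound(s_3, k_4) = 0x9B702
s_5 = InvRound(s_4, k_3) = 0xDC580
s_6 = InvRound(s_5, k_2) = 0xDC0B6
s_7 = InvRound(s_6, k_1) = 0x70118
s_8 = InvRound(s_7, k_0) = 0xAD88D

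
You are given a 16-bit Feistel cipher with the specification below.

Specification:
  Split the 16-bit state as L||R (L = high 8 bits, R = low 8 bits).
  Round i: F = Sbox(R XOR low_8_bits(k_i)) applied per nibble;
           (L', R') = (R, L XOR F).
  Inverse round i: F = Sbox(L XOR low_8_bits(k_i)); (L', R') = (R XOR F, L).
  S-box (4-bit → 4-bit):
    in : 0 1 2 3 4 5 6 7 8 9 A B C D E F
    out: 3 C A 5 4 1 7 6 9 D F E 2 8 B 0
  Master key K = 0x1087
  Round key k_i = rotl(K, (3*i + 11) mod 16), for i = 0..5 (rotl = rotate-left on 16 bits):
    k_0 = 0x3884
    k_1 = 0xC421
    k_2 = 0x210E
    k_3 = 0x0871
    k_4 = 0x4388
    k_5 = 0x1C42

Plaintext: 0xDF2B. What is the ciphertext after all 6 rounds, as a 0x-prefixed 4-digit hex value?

s_0 = plaintext = 0xDF2B
s_1 = Round(s_0, k_0) = 0x2B2F
s_2 = Round(s_1, k_1) = 0x2F10
s_3 = Round(s_2, k_2) = 0x10E4
s_4 = Round(s_3, k_3) = 0xE4C1
s_5 = Round(s_4, k_4) = 0xC1A9
s_6 = Round(s_5, k_5) = 0xA97F

0xA97F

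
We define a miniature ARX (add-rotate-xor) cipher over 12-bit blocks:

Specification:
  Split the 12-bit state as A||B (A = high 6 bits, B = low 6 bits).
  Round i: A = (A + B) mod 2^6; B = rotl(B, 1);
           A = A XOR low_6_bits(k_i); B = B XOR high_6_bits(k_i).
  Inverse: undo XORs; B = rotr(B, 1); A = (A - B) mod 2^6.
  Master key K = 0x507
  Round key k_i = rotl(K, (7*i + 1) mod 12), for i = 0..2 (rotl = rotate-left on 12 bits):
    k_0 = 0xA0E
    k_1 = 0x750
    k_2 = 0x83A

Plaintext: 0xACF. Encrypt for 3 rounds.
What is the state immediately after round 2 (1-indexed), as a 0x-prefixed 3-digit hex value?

0xEB0

s_0 = plaintext = 0xACF
s_1 = Round(s_0, k_0) = 0xD36
s_2 = Round(s_1, k_1) = 0xEB0
s_3 = Round(s_2, k_2) = 0x401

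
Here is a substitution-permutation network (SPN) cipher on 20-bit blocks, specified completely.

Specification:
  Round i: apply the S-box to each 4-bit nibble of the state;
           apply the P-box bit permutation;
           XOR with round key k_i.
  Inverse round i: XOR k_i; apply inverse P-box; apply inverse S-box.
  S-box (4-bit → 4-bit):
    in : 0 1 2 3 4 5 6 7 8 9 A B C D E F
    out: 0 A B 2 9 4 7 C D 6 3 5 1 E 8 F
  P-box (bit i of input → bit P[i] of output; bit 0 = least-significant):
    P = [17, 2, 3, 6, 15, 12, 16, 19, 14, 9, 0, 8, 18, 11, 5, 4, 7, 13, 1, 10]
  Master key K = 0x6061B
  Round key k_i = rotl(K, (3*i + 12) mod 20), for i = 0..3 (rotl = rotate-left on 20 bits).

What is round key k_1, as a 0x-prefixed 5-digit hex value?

K = 0x6061B
k_0 = rotl(K, (3*0+12) mod 20) = rotl(K, 12) = 0x1B606
k_1 = rotl(K, (3*1+12) mod 20) = rotl(K, 15) = 0xDB030

0xDB030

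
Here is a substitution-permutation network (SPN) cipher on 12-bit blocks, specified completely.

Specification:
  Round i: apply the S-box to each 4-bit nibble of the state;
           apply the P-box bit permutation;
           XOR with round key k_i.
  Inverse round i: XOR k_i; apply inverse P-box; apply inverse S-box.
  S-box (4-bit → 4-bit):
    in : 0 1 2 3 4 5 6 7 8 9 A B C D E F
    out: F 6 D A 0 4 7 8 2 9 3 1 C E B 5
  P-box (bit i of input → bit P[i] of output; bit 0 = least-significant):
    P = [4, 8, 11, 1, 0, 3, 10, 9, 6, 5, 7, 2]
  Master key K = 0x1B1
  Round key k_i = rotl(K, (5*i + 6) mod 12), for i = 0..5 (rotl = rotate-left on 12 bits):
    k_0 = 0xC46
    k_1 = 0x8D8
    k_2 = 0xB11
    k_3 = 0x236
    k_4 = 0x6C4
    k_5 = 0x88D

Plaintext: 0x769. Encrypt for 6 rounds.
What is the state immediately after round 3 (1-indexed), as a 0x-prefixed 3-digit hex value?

0x88C

s_0 = plaintext = 0x769
s_1 = Round(s_0, k_0) = 0x859
s_2 = Round(s_1, k_1) = 0xCEA
s_3 = Round(s_2, k_2) = 0x88C
s_4 = Round(s_3, k_3) = 0xA1C
s_5 = Round(s_4, k_4) = 0xAAE
s_6 = Round(s_5, k_5) = 0x9F6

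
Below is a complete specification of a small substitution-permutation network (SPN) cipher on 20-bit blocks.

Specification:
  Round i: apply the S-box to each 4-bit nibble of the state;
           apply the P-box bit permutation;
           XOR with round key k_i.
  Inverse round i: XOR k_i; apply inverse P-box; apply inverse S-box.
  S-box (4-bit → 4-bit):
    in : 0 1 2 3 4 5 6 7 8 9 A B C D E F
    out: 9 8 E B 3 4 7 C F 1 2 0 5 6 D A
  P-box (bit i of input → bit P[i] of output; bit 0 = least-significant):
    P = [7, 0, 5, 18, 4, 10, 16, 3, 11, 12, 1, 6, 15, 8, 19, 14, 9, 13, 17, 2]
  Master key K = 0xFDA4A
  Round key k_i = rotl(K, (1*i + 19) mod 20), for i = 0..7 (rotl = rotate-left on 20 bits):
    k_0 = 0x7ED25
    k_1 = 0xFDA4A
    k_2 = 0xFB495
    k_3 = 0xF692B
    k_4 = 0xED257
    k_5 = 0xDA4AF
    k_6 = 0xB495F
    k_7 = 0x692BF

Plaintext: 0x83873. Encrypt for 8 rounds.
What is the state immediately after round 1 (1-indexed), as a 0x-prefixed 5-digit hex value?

0x016EA

s_0 = plaintext = 0x83873
s_1 = Round(s_0, k_0) = 0x016EA
s_2 = Round(s_1, k_1) = 0xE8055
s_3 = Round(s_2, k_2) = 0x47FF1
s_4 = Round(s_3, k_3) = 0x31F63
s_5 = Round(s_4, k_4) = 0xBA482
s_6 = Round(s_5, k_5) = 0x8B996
s_7 = Round(s_6, k_6) = 0x963EA
s_8 = Round(s_7, k_7) = 0xF09E6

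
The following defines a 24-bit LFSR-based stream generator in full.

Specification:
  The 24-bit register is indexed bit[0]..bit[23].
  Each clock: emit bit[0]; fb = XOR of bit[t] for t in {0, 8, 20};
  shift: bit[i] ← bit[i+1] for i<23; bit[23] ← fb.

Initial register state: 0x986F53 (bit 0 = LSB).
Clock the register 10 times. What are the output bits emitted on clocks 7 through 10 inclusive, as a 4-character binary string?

1011

reg_0 = 0x986F53
clock 1: out=1, reg = 0xCC37A9
clock 2: out=1, reg = 0x661BD4
clock 3: out=0, reg = 0xB30DEA
clock 4: out=0, reg = 0x5986F5
clock 5: out=1, reg = 0x2CC37A
clock 6: out=0, reg = 0x9661BD
clock 7: out=1, reg = 0xCB30DE
clock 8: out=0, reg = 0x65986F
clock 9: out=1, reg = 0xB2CC37
clock 10: out=1, reg = 0x59661B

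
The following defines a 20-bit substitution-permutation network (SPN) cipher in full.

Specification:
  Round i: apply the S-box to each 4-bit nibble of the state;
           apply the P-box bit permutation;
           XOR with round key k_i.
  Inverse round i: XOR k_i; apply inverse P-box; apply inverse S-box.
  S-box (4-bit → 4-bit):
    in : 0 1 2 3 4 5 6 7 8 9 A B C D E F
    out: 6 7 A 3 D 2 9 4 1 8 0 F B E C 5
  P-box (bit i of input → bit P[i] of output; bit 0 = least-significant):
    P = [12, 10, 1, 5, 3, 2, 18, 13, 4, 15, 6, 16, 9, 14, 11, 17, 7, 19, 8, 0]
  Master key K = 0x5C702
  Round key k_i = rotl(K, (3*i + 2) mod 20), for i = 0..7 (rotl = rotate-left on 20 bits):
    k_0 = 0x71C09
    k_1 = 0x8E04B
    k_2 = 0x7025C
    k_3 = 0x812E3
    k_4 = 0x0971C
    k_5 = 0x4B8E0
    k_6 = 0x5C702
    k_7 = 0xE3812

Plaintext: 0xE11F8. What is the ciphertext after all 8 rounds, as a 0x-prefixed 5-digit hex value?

s_0 = plaintext = 0xE11F8
s_1 = Round(s_0, k_0) = 0x3C750
s_2 = Round(s_1, k_1) = 0x2A68D
s_3 = Round(s_2, k_2) = 0xE0667
s_4 = Round(s_3, k_3) = 0x97BF8
s_5 = Round(s_4, k_4) = 0x50F45
s_6 = Round(s_5, k_5) = 0x8D4B8
s_7 = Round(s_6, k_6) = 0x2BFDE
s_8 = Round(s_7, k_7) = 0x05265

0x05265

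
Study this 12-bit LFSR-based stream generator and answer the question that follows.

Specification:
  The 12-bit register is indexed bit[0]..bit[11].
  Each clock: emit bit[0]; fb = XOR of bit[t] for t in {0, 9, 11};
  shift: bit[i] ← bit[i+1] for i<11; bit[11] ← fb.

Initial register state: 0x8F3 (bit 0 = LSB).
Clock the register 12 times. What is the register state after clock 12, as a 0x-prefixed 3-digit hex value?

0x4A2

reg_0 = 0x8F3
clock 1: out=1, reg = 0x479
clock 2: out=1, reg = 0xA3C
clock 3: out=0, reg = 0x51E
clock 4: out=0, reg = 0x28F
clock 5: out=1, reg = 0x147
clock 6: out=1, reg = 0x8A3
clock 7: out=1, reg = 0x451
clock 8: out=1, reg = 0xA28
clock 9: out=0, reg = 0x514
clock 10: out=0, reg = 0x28A
clock 11: out=0, reg = 0x945
clock 12: out=1, reg = 0x4A2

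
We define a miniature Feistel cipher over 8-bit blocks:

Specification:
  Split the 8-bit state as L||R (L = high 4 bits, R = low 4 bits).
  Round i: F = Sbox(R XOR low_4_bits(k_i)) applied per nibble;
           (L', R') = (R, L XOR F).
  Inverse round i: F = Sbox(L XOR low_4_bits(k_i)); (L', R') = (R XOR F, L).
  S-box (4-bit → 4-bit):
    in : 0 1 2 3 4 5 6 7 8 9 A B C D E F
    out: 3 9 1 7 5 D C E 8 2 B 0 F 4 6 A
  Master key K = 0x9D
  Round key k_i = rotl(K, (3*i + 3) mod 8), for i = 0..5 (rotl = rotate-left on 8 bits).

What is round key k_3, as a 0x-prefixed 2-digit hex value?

0xD9

K = 0x9D
k_0 = rotl(K, (3*0+3) mod 8) = rotl(K, 3) = 0xEC
k_1 = rotl(K, (3*1+3) mod 8) = rotl(K, 6) = 0x67
k_2 = rotl(K, (3*2+3) mod 8) = rotl(K, 1) = 0x3B
k_3 = rotl(K, (3*3+3) mod 8) = rotl(K, 4) = 0xD9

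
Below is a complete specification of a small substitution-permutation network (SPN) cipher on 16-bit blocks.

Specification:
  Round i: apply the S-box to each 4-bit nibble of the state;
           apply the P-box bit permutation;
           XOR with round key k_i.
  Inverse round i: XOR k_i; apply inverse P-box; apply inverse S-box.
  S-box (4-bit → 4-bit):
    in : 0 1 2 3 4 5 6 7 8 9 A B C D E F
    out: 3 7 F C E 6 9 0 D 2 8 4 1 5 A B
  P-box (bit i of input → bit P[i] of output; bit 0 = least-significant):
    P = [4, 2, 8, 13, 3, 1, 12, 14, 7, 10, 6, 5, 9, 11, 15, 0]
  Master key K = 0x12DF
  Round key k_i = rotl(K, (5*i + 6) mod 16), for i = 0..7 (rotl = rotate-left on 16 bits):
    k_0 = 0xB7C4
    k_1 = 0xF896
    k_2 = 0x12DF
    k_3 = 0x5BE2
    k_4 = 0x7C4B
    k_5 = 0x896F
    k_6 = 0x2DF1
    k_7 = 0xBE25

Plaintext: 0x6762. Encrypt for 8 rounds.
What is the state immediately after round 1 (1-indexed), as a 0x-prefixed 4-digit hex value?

0xD4D9

s_0 = plaintext = 0x6762
s_1 = Round(s_0, k_0) = 0xD4D9
s_2 = Round(s_1, k_1) = 0x6EFA
s_3 = Round(s_2, k_2) = 0x74F4
s_4 = Round(s_3, k_3) = 0x3E8C
s_5 = Round(s_4, k_4) = 0xA872
s_6 = Round(s_5, k_5) = 0xA89A
s_7 = Round(s_6, k_6) = 0x0D12
s_8 = Round(s_7, k_7) = 0x85FB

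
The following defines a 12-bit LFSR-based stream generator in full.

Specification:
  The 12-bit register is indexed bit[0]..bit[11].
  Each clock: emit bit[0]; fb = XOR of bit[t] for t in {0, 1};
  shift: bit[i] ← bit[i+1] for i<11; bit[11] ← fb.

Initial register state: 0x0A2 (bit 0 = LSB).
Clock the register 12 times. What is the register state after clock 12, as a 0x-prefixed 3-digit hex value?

reg_0 = 0x0A2
clock 1: out=0, reg = 0x851
clock 2: out=1, reg = 0xC28
clock 3: out=0, reg = 0x614
clock 4: out=0, reg = 0x30A
clock 5: out=0, reg = 0x985
clock 6: out=1, reg = 0xCC2
clock 7: out=0, reg = 0xE61
clock 8: out=1, reg = 0xF30
clock 9: out=0, reg = 0x798
clock 10: out=0, reg = 0x3CC
clock 11: out=0, reg = 0x1E6
clock 12: out=0, reg = 0x8F3

0x8F3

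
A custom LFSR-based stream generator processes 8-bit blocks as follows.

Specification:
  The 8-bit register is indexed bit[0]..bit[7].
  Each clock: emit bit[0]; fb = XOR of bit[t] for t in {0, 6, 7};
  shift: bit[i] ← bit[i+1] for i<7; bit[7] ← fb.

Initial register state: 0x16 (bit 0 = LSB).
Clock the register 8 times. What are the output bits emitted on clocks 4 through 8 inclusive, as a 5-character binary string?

reg_0 = 0x16
clock 1: out=0, reg = 0x0B
clock 2: out=1, reg = 0x85
clock 3: out=1, reg = 0x42
clock 4: out=0, reg = 0xA1
clock 5: out=1, reg = 0x50
clock 6: out=0, reg = 0xA8
clock 7: out=0, reg = 0xD4
clock 8: out=0, reg = 0x6A

01000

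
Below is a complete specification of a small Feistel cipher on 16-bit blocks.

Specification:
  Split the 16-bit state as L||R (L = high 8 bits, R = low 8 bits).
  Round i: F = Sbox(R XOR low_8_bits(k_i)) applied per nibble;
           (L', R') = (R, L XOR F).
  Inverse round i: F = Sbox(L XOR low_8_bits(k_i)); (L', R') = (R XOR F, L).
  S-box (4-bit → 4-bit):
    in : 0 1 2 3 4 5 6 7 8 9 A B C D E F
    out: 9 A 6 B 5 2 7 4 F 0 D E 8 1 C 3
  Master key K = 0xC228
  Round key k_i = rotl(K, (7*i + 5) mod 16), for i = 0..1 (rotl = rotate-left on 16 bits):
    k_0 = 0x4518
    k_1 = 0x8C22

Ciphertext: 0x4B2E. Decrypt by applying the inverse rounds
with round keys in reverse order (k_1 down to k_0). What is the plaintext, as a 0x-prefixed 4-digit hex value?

0x1C5E

s_0 = ciphertext = 0x4B2E
s_1 = InvRound(s_0, k_1) = 0x5E4B
s_2 = InvRound(s_1, k_0) = 0x1C5E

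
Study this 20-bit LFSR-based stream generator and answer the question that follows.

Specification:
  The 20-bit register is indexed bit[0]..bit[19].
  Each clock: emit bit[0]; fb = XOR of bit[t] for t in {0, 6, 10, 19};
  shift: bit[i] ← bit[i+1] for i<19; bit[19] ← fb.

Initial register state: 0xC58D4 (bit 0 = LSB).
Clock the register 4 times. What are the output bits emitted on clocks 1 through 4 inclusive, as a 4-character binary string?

reg_0 = 0xC58D4
clock 1: out=0, reg = 0x62C6A
clock 2: out=0, reg = 0x31635
clock 3: out=1, reg = 0x18B1A
clock 4: out=0, reg = 0x0C58D

0010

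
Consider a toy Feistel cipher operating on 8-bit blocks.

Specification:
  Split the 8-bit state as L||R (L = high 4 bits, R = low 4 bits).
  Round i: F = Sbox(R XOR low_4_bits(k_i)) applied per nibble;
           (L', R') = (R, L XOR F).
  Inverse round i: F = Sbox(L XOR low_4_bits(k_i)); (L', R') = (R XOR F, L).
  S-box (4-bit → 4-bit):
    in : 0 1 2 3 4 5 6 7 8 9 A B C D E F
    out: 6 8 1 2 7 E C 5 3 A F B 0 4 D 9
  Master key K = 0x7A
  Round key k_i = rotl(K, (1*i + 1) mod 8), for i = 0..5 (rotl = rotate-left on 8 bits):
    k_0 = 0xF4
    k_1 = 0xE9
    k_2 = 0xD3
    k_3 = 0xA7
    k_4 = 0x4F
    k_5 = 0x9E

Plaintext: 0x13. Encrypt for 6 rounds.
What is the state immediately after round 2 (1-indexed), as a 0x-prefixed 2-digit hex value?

s_0 = plaintext = 0x13
s_1 = Round(s_0, k_0) = 0x34
s_2 = Round(s_1, k_1) = 0x47
s_3 = Round(s_2, k_2) = 0x73
s_4 = Round(s_3, k_3) = 0x30
s_5 = Round(s_4, k_4) = 0x0A
s_6 = Round(s_5, k_5) = 0xA7

0x47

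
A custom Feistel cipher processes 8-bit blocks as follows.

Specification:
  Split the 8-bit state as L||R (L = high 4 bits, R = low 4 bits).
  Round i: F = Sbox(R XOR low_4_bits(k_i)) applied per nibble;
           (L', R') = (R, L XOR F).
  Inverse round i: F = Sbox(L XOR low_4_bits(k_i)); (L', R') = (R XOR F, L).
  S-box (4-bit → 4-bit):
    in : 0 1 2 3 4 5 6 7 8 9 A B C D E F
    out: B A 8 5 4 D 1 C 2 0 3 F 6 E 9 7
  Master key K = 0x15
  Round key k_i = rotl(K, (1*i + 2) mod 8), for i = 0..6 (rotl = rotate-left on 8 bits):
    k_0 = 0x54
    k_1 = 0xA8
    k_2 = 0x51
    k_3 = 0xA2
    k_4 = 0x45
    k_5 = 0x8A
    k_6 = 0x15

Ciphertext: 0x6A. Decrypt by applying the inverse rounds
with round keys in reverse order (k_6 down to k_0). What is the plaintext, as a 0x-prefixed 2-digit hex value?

0x33

s_0 = ciphertext = 0x6A
s_1 = InvRound(s_0, k_6) = 0xF6
s_2 = InvRound(s_1, k_5) = 0xBF
s_3 = InvRound(s_2, k_4) = 0x6B
s_4 = InvRound(s_3, k_3) = 0xF6
s_5 = InvRound(s_4, k_2) = 0xFF
s_6 = InvRound(s_5, k_1) = 0x3F
s_7 = InvRound(s_6, k_0) = 0x33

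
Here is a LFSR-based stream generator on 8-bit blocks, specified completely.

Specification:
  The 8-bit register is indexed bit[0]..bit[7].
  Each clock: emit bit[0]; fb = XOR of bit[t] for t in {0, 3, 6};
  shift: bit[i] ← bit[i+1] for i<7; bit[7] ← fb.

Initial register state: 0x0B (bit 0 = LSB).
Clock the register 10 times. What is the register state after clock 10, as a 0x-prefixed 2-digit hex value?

0xD0

reg_0 = 0x0B
clock 1: out=1, reg = 0x05
clock 2: out=1, reg = 0x82
clock 3: out=0, reg = 0x41
clock 4: out=1, reg = 0x20
clock 5: out=0, reg = 0x10
clock 6: out=0, reg = 0x08
clock 7: out=0, reg = 0x84
clock 8: out=0, reg = 0x42
clock 9: out=0, reg = 0xA1
clock 10: out=1, reg = 0xD0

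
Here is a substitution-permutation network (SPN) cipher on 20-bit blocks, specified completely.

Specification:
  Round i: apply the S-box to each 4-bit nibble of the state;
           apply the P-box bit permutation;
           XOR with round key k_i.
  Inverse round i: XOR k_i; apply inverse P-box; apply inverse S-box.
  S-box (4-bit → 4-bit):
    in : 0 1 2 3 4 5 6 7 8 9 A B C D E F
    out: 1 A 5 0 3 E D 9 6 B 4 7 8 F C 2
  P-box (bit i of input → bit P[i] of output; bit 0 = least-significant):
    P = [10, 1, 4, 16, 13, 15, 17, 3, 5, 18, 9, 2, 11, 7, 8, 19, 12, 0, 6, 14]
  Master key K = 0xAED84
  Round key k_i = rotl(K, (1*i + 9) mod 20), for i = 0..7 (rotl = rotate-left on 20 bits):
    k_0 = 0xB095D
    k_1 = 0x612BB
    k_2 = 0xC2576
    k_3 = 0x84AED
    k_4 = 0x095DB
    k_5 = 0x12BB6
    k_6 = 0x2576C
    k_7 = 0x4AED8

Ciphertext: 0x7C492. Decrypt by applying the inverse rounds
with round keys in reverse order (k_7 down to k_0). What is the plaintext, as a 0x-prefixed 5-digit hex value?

0x82BAD

s_0 = ciphertext = 0x7C492
s_1 = InvRound(s_0, k_7) = 0xE0A61
s_2 = InvRound(s_1, k_6) = 0x961C0
s_3 = InvRound(s_2, k_5) = 0xE7638
s_4 = InvRound(s_3, k_4) = 0x55BBF
s_5 = InvRound(s_4, k_3) = 0x2EF35
s_6 = InvRound(s_5, k_2) = 0x5788F
s_7 = InvRound(s_6, k_1) = 0xC062E
s_8 = InvRound(s_7, k_0) = 0x82BAD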